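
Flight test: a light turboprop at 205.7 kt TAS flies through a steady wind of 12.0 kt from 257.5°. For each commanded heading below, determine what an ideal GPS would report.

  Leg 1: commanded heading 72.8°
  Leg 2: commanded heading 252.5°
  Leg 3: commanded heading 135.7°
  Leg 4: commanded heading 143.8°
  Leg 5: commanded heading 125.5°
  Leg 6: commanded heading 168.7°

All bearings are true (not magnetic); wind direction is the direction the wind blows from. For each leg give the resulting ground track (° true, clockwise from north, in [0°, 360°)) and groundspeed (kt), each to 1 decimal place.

Leg 1: track=73.1°, groundspeed=217.7 kt
Leg 2: track=252.2°, groundspeed=193.7 kt
Leg 3: track=132.9°, groundspeed=212.3 kt
Leg 4: track=140.8°, groundspeed=210.8 kt
Leg 5: track=123.1°, groundspeed=213.9 kt
Leg 6: track=165.4°, groundspeed=205.8 kt

Leg 1: heading 72.8°; drift +0.3° → track 73.1°, groundspeed 217.7 kt
Leg 2: heading 252.5°; drift -0.3° → track 252.2°, groundspeed 193.7 kt
Leg 3: heading 135.7°; drift -2.8° → track 132.9°, groundspeed 212.3 kt
Leg 4: heading 143.8°; drift -3.0° → track 140.8°, groundspeed 210.8 kt
Leg 5: heading 125.5°; drift -2.4° → track 123.1°, groundspeed 213.9 kt
Leg 6: heading 168.7°; drift -3.3° → track 165.4°, groundspeed 205.8 kt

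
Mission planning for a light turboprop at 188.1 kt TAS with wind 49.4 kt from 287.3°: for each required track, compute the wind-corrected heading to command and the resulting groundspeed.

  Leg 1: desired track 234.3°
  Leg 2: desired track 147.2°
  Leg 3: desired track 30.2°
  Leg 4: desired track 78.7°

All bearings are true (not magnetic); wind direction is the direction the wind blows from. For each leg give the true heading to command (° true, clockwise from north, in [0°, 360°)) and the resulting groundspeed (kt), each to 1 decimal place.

Leg 1: desired track 234.3°; wind correction +12.1° → command heading 246.4°, groundspeed 154.2 kt
Leg 2: desired track 147.2°; wind correction +9.7° → command heading 156.9°, groundspeed 223.3 kt
Leg 3: desired track 30.2°; wind correction -14.8° → command heading 15.4°, groundspeed 192.9 kt
Leg 4: desired track 78.7°; wind correction -7.2° → command heading 71.5°, groundspeed 230.0 kt

Leg 1: heading=246.4°, groundspeed=154.2 kt
Leg 2: heading=156.9°, groundspeed=223.3 kt
Leg 3: heading=15.4°, groundspeed=192.9 kt
Leg 4: heading=71.5°, groundspeed=230.0 kt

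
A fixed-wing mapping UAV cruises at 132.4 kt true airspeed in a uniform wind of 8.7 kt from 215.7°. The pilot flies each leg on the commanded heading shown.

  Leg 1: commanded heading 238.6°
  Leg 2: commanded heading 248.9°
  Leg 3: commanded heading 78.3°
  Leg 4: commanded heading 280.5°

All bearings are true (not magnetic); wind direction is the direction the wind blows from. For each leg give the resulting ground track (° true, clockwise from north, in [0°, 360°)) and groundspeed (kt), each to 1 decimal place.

Leg 1: track=240.2°, groundspeed=124.4 kt
Leg 2: track=251.1°, groundspeed=125.2 kt
Leg 3: track=75.9°, groundspeed=138.9 kt
Leg 4: track=284.0°, groundspeed=128.9 kt

Leg 1: heading 238.6°; drift +1.6° → track 240.2°, groundspeed 124.4 kt
Leg 2: heading 248.9°; drift +2.2° → track 251.1°, groundspeed 125.2 kt
Leg 3: heading 78.3°; drift -2.4° → track 75.9°, groundspeed 138.9 kt
Leg 4: heading 280.5°; drift +3.5° → track 284.0°, groundspeed 128.9 kt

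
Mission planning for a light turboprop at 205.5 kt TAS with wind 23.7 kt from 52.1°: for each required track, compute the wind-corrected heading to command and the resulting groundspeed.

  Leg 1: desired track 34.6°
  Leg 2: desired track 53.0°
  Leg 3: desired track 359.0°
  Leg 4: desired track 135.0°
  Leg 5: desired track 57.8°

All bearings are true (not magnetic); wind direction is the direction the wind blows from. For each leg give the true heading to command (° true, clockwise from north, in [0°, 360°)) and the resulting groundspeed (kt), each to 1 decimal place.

Leg 1: heading=36.6°, groundspeed=182.8 kt
Leg 2: heading=52.9°, groundspeed=181.8 kt
Leg 3: heading=4.3°, groundspeed=190.4 kt
Leg 4: heading=128.4°, groundspeed=201.2 kt
Leg 5: heading=57.1°, groundspeed=181.9 kt

Leg 1: desired track 34.6°; wind correction +2.0° → command heading 36.6°, groundspeed 182.8 kt
Leg 2: desired track 53.0°; wind correction -0.1° → command heading 52.9°, groundspeed 181.8 kt
Leg 3: desired track 359.0°; wind correction +5.3° → command heading 4.3°, groundspeed 190.4 kt
Leg 4: desired track 135.0°; wind correction -6.6° → command heading 128.4°, groundspeed 201.2 kt
Leg 5: desired track 57.8°; wind correction -0.7° → command heading 57.1°, groundspeed 181.9 kt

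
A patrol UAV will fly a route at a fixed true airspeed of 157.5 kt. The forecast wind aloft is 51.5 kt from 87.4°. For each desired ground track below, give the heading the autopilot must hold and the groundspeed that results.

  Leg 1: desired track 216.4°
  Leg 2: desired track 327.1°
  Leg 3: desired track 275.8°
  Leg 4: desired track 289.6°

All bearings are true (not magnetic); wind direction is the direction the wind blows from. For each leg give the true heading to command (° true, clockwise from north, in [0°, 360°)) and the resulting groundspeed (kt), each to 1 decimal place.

Leg 1: heading=201.7°, groundspeed=184.7 kt
Leg 2: heading=343.5°, groundspeed=177.1 kt
Leg 3: heading=278.5°, groundspeed=208.3 kt
Leg 4: heading=296.7°, groundspeed=204.0 kt

Leg 1: desired track 216.4°; wind correction -14.7° → command heading 201.7°, groundspeed 184.7 kt
Leg 2: desired track 327.1°; wind correction +16.4° → command heading 343.5°, groundspeed 177.1 kt
Leg 3: desired track 275.8°; wind correction +2.7° → command heading 278.5°, groundspeed 208.3 kt
Leg 4: desired track 289.6°; wind correction +7.1° → command heading 296.7°, groundspeed 204.0 kt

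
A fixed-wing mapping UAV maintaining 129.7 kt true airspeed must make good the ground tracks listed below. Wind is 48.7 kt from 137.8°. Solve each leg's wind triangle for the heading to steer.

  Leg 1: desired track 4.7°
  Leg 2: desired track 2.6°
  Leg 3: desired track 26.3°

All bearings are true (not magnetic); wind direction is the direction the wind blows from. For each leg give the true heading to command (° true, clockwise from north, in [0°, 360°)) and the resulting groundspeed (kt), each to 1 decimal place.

Leg 1: heading=20.6°, groundspeed=158.0 kt
Leg 2: heading=17.9°, groundspeed=159.6 kt
Leg 3: heading=46.7°, groundspeed=139.4 kt

Leg 1: desired track 4.7°; wind correction +15.9° → command heading 20.6°, groundspeed 158.0 kt
Leg 2: desired track 2.6°; wind correction +15.3° → command heading 17.9°, groundspeed 159.6 kt
Leg 3: desired track 26.3°; wind correction +20.4° → command heading 46.7°, groundspeed 139.4 kt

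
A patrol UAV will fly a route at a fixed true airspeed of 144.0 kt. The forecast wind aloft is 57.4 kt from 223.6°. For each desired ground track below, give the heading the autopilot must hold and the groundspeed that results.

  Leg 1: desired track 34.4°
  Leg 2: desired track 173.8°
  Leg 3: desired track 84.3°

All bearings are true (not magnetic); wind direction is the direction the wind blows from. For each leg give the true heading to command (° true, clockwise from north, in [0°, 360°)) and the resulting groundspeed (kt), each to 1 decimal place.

Leg 1: heading=30.7°, groundspeed=200.4 kt
Leg 2: heading=191.5°, groundspeed=100.1 kt
Leg 3: heading=99.4°, groundspeed=182.6 kt

Leg 1: desired track 34.4°; wind correction -3.7° → command heading 30.7°, groundspeed 200.4 kt
Leg 2: desired track 173.8°; wind correction +17.7° → command heading 191.5°, groundspeed 100.1 kt
Leg 3: desired track 84.3°; wind correction +15.1° → command heading 99.4°, groundspeed 182.6 kt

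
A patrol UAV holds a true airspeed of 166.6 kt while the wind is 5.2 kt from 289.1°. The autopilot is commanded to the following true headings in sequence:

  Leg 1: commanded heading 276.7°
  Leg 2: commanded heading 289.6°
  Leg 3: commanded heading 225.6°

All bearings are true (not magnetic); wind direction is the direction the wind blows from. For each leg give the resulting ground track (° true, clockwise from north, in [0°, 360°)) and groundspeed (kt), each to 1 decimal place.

Leg 1: track=276.3°, groundspeed=161.5 kt
Leg 2: track=289.6°, groundspeed=161.4 kt
Leg 3: track=224.0°, groundspeed=164.3 kt

Leg 1: heading 276.7°; drift -0.4° → track 276.3°, groundspeed 161.5 kt
Leg 2: heading 289.6°; drift +0.0° → track 289.6°, groundspeed 161.4 kt
Leg 3: heading 225.6°; drift -1.6° → track 224.0°, groundspeed 164.3 kt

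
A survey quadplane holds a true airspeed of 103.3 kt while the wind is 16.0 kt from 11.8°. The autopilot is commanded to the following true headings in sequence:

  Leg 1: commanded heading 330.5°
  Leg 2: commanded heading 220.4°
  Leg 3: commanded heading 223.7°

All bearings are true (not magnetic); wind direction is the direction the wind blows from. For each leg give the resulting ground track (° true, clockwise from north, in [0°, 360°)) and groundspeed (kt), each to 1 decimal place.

Leg 1: track=323.9°, groundspeed=91.9 kt
Leg 2: track=216.7°, groundspeed=117.6 kt
Leg 3: track=219.6°, groundspeed=117.2 kt

Leg 1: heading 330.5°; drift -6.6° → track 323.9°, groundspeed 91.9 kt
Leg 2: heading 220.4°; drift -3.7° → track 216.7°, groundspeed 117.6 kt
Leg 3: heading 223.7°; drift -4.1° → track 219.6°, groundspeed 117.2 kt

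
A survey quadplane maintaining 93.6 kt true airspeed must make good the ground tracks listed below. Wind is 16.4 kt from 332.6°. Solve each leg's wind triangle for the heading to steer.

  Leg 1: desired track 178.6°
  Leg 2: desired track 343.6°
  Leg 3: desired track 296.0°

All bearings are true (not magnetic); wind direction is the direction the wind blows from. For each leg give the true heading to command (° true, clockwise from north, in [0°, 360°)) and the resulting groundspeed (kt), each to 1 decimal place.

Leg 1: desired track 178.6°; wind correction +4.4° → command heading 183.0°, groundspeed 108.1 kt
Leg 2: desired track 343.6°; wind correction -1.9° → command heading 341.7°, groundspeed 77.4 kt
Leg 3: desired track 296.0°; wind correction +6.0° → command heading 302.0°, groundspeed 79.9 kt

Leg 1: heading=183.0°, groundspeed=108.1 kt
Leg 2: heading=341.7°, groundspeed=77.4 kt
Leg 3: heading=302.0°, groundspeed=79.9 kt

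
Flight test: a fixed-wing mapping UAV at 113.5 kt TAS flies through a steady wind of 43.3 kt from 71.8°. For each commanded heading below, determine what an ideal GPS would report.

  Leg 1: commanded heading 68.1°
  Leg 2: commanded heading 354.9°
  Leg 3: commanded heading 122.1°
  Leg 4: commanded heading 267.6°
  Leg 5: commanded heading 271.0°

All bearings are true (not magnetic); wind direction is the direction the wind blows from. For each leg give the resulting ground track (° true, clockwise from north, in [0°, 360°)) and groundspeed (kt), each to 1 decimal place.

Leg 1: heading 68.1°; drift -2.3° → track 65.8°, groundspeed 70.3 kt
Leg 2: heading 354.9°; drift -22.1° → track 332.8°, groundspeed 111.9 kt
Leg 3: heading 122.1°; drift +21.2° → track 143.3°, groundspeed 92.1 kt
Leg 4: heading 267.6°; drift -4.3° → track 263.3°, groundspeed 155.6 kt
Leg 5: heading 271.0°; drift -5.3° → track 265.7°, groundspeed 155.0 kt

Leg 1: track=65.8°, groundspeed=70.3 kt
Leg 2: track=332.8°, groundspeed=111.9 kt
Leg 3: track=143.3°, groundspeed=92.1 kt
Leg 4: track=263.3°, groundspeed=155.6 kt
Leg 5: track=265.7°, groundspeed=155.0 kt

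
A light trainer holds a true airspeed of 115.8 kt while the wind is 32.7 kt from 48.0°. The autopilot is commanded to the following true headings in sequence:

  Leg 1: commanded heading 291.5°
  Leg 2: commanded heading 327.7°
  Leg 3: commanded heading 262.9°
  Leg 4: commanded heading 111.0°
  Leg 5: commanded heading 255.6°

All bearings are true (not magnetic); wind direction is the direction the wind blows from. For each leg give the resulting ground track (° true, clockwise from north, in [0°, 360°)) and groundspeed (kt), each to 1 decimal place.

Leg 1: track=278.9°, groundspeed=133.6 kt
Leg 2: track=311.4°, groundspeed=114.9 kt
Leg 3: track=255.4°, groundspeed=143.8 kt
Leg 4: track=127.1°, groundspeed=105.1 kt
Leg 5: track=249.6°, groundspeed=145.6 kt

Leg 1: heading 291.5°; drift -12.6° → track 278.9°, groundspeed 133.6 kt
Leg 2: heading 327.7°; drift -16.3° → track 311.4°, groundspeed 114.9 kt
Leg 3: heading 262.9°; drift -7.5° → track 255.4°, groundspeed 143.8 kt
Leg 4: heading 111.0°; drift +16.1° → track 127.1°, groundspeed 105.1 kt
Leg 5: heading 255.6°; drift -6.0° → track 249.6°, groundspeed 145.6 kt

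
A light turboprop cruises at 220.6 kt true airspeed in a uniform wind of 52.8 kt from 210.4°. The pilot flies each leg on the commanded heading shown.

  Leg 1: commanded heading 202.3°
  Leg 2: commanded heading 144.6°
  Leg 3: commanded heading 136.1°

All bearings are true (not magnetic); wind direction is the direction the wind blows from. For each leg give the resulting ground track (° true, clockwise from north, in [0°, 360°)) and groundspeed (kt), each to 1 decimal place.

Leg 1: heading 202.3°; drift -2.5° → track 199.8°, groundspeed 168.5 kt
Leg 2: heading 144.6°; drift -13.6° → track 131.0°, groundspeed 204.7 kt
Leg 3: heading 136.1°; drift -13.8° → track 122.3°, groundspeed 212.5 kt

Leg 1: track=199.8°, groundspeed=168.5 kt
Leg 2: track=131.0°, groundspeed=204.7 kt
Leg 3: track=122.3°, groundspeed=212.5 kt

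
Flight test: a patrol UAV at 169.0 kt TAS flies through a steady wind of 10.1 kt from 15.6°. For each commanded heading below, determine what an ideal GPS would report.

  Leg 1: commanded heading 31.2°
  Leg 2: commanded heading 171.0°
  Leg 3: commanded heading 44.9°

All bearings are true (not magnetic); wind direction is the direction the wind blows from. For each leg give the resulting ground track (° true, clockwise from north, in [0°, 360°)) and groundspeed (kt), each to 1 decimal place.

Leg 1: heading 31.2°; drift +1.0° → track 32.2°, groundspeed 159.3 kt
Leg 2: heading 171.0°; drift +1.4° → track 172.4°, groundspeed 178.2 kt
Leg 3: heading 44.9°; drift +1.8° → track 46.7°, groundspeed 160.3 kt

Leg 1: track=32.2°, groundspeed=159.3 kt
Leg 2: track=172.4°, groundspeed=178.2 kt
Leg 3: track=46.7°, groundspeed=160.3 kt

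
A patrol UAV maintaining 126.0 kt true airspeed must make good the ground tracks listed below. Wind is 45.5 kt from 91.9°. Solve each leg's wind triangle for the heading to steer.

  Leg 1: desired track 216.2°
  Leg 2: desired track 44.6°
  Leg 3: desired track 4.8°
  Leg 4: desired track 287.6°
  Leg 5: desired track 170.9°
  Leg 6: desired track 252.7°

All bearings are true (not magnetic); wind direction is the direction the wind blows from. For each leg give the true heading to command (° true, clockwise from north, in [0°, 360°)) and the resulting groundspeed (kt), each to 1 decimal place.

Leg 1: desired track 216.2°; wind correction -17.4° → command heading 198.8°, groundspeed 145.9 kt
Leg 2: desired track 44.6°; wind correction +15.4° → command heading 60.0°, groundspeed 90.6 kt
Leg 3: desired track 4.8°; wind correction +21.1° → command heading 25.9°, groundspeed 115.2 kt
Leg 4: desired track 287.6°; wind correction +5.6° → command heading 293.2°, groundspeed 169.2 kt
Leg 5: desired track 170.9°; wind correction -20.8° → command heading 150.1°, groundspeed 109.1 kt
Leg 6: desired track 252.7°; wind correction -6.8° → command heading 245.9°, groundspeed 168.1 kt

Leg 1: heading=198.8°, groundspeed=145.9 kt
Leg 2: heading=60.0°, groundspeed=90.6 kt
Leg 3: heading=25.9°, groundspeed=115.2 kt
Leg 4: heading=293.2°, groundspeed=169.2 kt
Leg 5: heading=150.1°, groundspeed=109.1 kt
Leg 6: heading=245.9°, groundspeed=168.1 kt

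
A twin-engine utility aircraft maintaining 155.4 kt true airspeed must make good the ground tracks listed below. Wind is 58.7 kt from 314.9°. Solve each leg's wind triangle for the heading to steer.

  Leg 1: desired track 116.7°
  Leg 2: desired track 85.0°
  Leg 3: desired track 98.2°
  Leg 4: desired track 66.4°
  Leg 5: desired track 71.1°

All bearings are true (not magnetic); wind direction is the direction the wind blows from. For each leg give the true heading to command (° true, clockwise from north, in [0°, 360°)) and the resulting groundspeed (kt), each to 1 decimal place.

Leg 1: heading=109.9°, groundspeed=210.1 kt
Leg 2: heading=68.2°, groundspeed=186.6 kt
Leg 3: heading=85.2°, groundspeed=198.5 kt
Leg 4: heading=45.8°, groundspeed=167.0 kt
Leg 5: heading=51.3°, groundspeed=172.1 kt

Leg 1: desired track 116.7°; wind correction -6.8° → command heading 109.9°, groundspeed 210.1 kt
Leg 2: desired track 85.0°; wind correction -16.8° → command heading 68.2°, groundspeed 186.6 kt
Leg 3: desired track 98.2°; wind correction -13.0° → command heading 85.2°, groundspeed 198.5 kt
Leg 4: desired track 66.4°; wind correction -20.6° → command heading 45.8°, groundspeed 167.0 kt
Leg 5: desired track 71.1°; wind correction -19.8° → command heading 51.3°, groundspeed 172.1 kt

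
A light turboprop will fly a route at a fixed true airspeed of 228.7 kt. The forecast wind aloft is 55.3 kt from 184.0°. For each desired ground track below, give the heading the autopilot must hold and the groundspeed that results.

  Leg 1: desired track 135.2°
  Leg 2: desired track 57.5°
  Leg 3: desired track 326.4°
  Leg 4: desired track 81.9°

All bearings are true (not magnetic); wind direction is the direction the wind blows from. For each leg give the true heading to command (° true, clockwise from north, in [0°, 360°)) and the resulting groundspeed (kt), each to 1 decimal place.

Leg 1: heading=145.7°, groundspeed=188.5 kt
Leg 2: heading=68.7°, groundspeed=257.2 kt
Leg 3: heading=317.9°, groundspeed=270.0 kt
Leg 4: heading=95.6°, groundspeed=233.8 kt

Leg 1: desired track 135.2°; wind correction +10.5° → command heading 145.7°, groundspeed 188.5 kt
Leg 2: desired track 57.5°; wind correction +11.2° → command heading 68.7°, groundspeed 257.2 kt
Leg 3: desired track 326.4°; wind correction -8.5° → command heading 317.9°, groundspeed 270.0 kt
Leg 4: desired track 81.9°; wind correction +13.7° → command heading 95.6°, groundspeed 233.8 kt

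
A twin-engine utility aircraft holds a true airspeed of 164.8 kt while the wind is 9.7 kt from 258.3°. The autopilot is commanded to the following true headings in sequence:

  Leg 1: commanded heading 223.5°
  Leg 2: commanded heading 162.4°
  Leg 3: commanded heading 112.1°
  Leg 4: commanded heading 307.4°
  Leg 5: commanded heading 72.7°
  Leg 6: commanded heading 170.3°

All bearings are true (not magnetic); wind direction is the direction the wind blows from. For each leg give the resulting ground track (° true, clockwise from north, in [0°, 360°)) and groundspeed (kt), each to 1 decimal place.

Leg 1: track=221.5°, groundspeed=156.9 kt
Leg 2: track=159.1°, groundspeed=166.1 kt
Leg 3: track=110.3°, groundspeed=172.9 kt
Leg 4: track=310.0°, groundspeed=158.6 kt
Leg 5: track=73.0°, groundspeed=174.5 kt
Leg 6: track=166.9°, groundspeed=164.7 kt

Leg 1: heading 223.5°; drift -2.0° → track 221.5°, groundspeed 156.9 kt
Leg 2: heading 162.4°; drift -3.3° → track 159.1°, groundspeed 166.1 kt
Leg 3: heading 112.1°; drift -1.8° → track 110.3°, groundspeed 172.9 kt
Leg 4: heading 307.4°; drift +2.6° → track 310.0°, groundspeed 158.6 kt
Leg 5: heading 72.7°; drift +0.3° → track 73.0°, groundspeed 174.5 kt
Leg 6: heading 170.3°; drift -3.4° → track 166.9°, groundspeed 164.7 kt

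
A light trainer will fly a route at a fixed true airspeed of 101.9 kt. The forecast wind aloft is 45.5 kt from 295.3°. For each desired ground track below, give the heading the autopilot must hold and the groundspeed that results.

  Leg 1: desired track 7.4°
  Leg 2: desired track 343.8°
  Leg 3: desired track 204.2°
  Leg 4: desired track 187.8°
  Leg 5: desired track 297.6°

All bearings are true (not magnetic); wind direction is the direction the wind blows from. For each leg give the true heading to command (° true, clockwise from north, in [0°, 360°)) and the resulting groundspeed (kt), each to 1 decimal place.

Leg 1: heading=342.3°, groundspeed=78.3 kt
Leg 2: heading=324.3°, groundspeed=65.9 kt
Leg 3: heading=230.7°, groundspeed=92.1 kt
Leg 4: heading=213.0°, groundspeed=105.9 kt
Leg 5: heading=296.6°, groundspeed=56.4 kt

Leg 1: desired track 7.4°; wind correction -25.1° → command heading 342.3°, groundspeed 78.3 kt
Leg 2: desired track 343.8°; wind correction -19.5° → command heading 324.3°, groundspeed 65.9 kt
Leg 3: desired track 204.2°; wind correction +26.5° → command heading 230.7°, groundspeed 92.1 kt
Leg 4: desired track 187.8°; wind correction +25.2° → command heading 213.0°, groundspeed 105.9 kt
Leg 5: desired track 297.6°; wind correction -1.0° → command heading 296.6°, groundspeed 56.4 kt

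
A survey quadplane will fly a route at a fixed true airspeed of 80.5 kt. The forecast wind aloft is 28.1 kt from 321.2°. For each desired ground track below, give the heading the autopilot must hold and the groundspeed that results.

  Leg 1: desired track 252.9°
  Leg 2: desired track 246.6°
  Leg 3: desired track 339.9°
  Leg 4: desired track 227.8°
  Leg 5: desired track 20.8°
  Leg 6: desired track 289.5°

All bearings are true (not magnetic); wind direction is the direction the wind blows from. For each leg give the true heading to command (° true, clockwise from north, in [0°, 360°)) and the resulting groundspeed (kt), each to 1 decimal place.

Leg 1: heading=271.8°, groundspeed=65.8 kt
Leg 2: heading=266.3°, groundspeed=68.3 kt
Leg 3: heading=333.5°, groundspeed=53.4 kt
Leg 4: heading=248.2°, groundspeed=77.1 kt
Leg 5: heading=3.3°, groundspeed=62.5 kt
Leg 6: heading=300.1°, groundspeed=55.2 kt

Leg 1: desired track 252.9°; wind correction +18.9° → command heading 271.8°, groundspeed 65.8 kt
Leg 2: desired track 246.6°; wind correction +19.7° → command heading 266.3°, groundspeed 68.3 kt
Leg 3: desired track 339.9°; wind correction -6.4° → command heading 333.5°, groundspeed 53.4 kt
Leg 4: desired track 227.8°; wind correction +20.4° → command heading 248.2°, groundspeed 77.1 kt
Leg 5: desired track 20.8°; wind correction -17.5° → command heading 3.3°, groundspeed 62.5 kt
Leg 6: desired track 289.5°; wind correction +10.6° → command heading 300.1°, groundspeed 55.2 kt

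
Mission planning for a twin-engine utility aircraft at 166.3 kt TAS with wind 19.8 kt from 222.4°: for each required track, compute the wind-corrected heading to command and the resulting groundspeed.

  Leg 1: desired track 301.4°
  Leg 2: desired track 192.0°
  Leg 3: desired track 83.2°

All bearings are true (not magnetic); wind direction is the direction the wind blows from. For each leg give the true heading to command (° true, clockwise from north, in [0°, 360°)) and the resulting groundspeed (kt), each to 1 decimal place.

Leg 1: desired track 301.4°; wind correction -6.7° → command heading 294.7°, groundspeed 161.4 kt
Leg 2: desired track 192.0°; wind correction +3.5° → command heading 195.5°, groundspeed 148.9 kt
Leg 3: desired track 83.2°; wind correction +4.5° → command heading 87.7°, groundspeed 180.8 kt

Leg 1: heading=294.7°, groundspeed=161.4 kt
Leg 2: heading=195.5°, groundspeed=148.9 kt
Leg 3: heading=87.7°, groundspeed=180.8 kt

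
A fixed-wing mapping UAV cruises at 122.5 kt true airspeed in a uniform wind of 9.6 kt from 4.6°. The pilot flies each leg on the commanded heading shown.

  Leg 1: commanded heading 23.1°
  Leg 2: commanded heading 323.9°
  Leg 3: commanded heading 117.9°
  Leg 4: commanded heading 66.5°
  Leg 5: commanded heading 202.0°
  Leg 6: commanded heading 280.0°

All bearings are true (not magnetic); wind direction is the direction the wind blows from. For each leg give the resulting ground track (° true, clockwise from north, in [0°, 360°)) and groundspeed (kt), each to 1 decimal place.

Leg 1: heading 23.1°; drift +1.5° → track 24.6°, groundspeed 113.4 kt
Leg 2: heading 323.9°; drift -3.1° → track 320.8°, groundspeed 115.4 kt
Leg 3: heading 117.9°; drift +4.0° → track 121.9°, groundspeed 126.6 kt
Leg 4: heading 66.5°; drift +4.1° → track 70.6°, groundspeed 118.3 kt
Leg 5: heading 202.0°; drift -1.2° → track 200.8°, groundspeed 131.7 kt
Leg 6: heading 280.0°; drift -4.5° → track 275.5°, groundspeed 122.0 kt

Leg 1: track=24.6°, groundspeed=113.4 kt
Leg 2: track=320.8°, groundspeed=115.4 kt
Leg 3: track=121.9°, groundspeed=126.6 kt
Leg 4: track=70.6°, groundspeed=118.3 kt
Leg 5: track=200.8°, groundspeed=131.7 kt
Leg 6: track=275.5°, groundspeed=122.0 kt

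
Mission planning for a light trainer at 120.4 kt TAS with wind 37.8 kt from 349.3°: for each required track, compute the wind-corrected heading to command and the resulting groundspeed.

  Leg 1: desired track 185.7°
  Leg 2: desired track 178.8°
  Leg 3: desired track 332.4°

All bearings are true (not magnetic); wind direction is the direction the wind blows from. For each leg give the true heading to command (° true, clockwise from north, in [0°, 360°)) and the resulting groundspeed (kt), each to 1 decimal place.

Leg 1: desired track 185.7°; wind correction +5.1° → command heading 190.8°, groundspeed 156.2 kt
Leg 2: desired track 178.8°; wind correction +3.0° → command heading 181.8°, groundspeed 157.5 kt
Leg 3: desired track 332.4°; wind correction +5.2° → command heading 337.6°, groundspeed 83.7 kt

Leg 1: heading=190.8°, groundspeed=156.2 kt
Leg 2: heading=181.8°, groundspeed=157.5 kt
Leg 3: heading=337.6°, groundspeed=83.7 kt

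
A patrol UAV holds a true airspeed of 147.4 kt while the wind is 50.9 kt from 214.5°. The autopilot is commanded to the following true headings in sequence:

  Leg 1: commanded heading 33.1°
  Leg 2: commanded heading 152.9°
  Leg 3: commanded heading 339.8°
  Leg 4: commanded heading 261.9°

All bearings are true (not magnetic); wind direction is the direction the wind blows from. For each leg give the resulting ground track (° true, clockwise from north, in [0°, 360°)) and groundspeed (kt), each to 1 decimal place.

Leg 1: track=33.5°, groundspeed=198.3 kt
Leg 2: track=132.9°, groundspeed=131.1 kt
Leg 3: track=353.0°, groundspeed=181.6 kt
Leg 4: track=280.3°, groundspeed=119.0 kt

Leg 1: heading 33.1°; drift +0.4° → track 33.5°, groundspeed 198.3 kt
Leg 2: heading 152.9°; drift -20.0° → track 132.9°, groundspeed 131.1 kt
Leg 3: heading 339.8°; drift +13.2° → track 353.0°, groundspeed 181.6 kt
Leg 4: heading 261.9°; drift +18.4° → track 280.3°, groundspeed 119.0 kt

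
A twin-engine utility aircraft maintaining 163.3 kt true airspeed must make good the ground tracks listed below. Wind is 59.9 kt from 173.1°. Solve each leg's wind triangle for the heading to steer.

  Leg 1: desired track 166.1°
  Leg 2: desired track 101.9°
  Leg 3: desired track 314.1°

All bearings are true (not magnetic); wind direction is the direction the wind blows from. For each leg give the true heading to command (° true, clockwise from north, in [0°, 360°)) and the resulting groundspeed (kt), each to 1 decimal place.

Leg 1: desired track 166.1°; wind correction +2.6° → command heading 168.7°, groundspeed 103.7 kt
Leg 2: desired track 101.9°; wind correction +20.3° → command heading 122.2°, groundspeed 133.8 kt
Leg 3: desired track 314.1°; wind correction -13.3° → command heading 300.8°, groundspeed 205.4 kt

Leg 1: heading=168.7°, groundspeed=103.7 kt
Leg 2: heading=122.2°, groundspeed=133.8 kt
Leg 3: heading=300.8°, groundspeed=205.4 kt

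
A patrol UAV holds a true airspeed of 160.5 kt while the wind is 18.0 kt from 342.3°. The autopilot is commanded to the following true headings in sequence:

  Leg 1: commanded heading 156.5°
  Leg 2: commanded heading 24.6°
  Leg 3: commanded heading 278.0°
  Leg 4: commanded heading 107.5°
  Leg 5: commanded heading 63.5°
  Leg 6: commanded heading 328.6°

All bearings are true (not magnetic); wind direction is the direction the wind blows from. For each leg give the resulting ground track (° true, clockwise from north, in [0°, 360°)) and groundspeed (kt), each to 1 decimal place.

Leg 1: track=157.1°, groundspeed=178.4 kt
Leg 2: track=29.3°, groundspeed=147.7 kt
Leg 3: track=271.9°, groundspeed=153.6 kt
Leg 4: track=112.4°, groundspeed=171.5 kt
Leg 5: track=69.9°, groundspeed=158.7 kt
Leg 6: track=326.9°, groundspeed=143.1 kt

Leg 1: heading 156.5°; drift +0.6° → track 157.1°, groundspeed 178.4 kt
Leg 2: heading 24.6°; drift +4.7° → track 29.3°, groundspeed 147.7 kt
Leg 3: heading 278.0°; drift -6.1° → track 271.9°, groundspeed 153.6 kt
Leg 4: heading 107.5°; drift +4.9° → track 112.4°, groundspeed 171.5 kt
Leg 5: heading 63.5°; drift +6.4° → track 69.9°, groundspeed 158.7 kt
Leg 6: heading 328.6°; drift -1.7° → track 326.9°, groundspeed 143.1 kt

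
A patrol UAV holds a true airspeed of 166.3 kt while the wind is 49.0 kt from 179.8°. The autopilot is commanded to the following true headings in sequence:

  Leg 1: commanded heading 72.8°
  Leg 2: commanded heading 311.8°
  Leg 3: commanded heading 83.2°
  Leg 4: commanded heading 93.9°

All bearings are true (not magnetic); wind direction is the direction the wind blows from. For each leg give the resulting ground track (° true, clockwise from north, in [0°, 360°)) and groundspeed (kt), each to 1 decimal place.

Leg 1: heading 72.8°; drift -14.5° → track 58.3°, groundspeed 186.6 kt
Leg 2: heading 311.8°; drift +10.4° → track 322.2°, groundspeed 202.4 kt
Leg 3: heading 83.2°; drift -15.8° → track 67.4°, groundspeed 178.7 kt
Leg 4: heading 93.9°; drift -16.7° → track 77.2°, groundspeed 170.0 kt

Leg 1: track=58.3°, groundspeed=186.6 kt
Leg 2: track=322.2°, groundspeed=202.4 kt
Leg 3: track=67.4°, groundspeed=178.7 kt
Leg 4: track=77.2°, groundspeed=170.0 kt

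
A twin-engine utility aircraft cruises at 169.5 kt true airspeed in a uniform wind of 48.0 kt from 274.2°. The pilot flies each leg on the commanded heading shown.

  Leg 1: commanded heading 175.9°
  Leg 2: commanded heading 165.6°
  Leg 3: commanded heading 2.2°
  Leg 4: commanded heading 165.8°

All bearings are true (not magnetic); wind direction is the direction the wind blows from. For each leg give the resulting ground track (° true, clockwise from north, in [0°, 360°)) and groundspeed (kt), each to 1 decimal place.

Leg 1: track=160.8°, groundspeed=182.7 kt
Leg 2: track=151.8°, groundspeed=190.3 kt
Leg 3: track=18.2°, groundspeed=174.5 kt
Leg 4: track=151.9°, groundspeed=190.2 kt

Leg 1: heading 175.9°; drift -15.1° → track 160.8°, groundspeed 182.7 kt
Leg 2: heading 165.6°; drift -13.8° → track 151.8°, groundspeed 190.3 kt
Leg 3: heading 2.2°; drift +16.0° → track 18.2°, groundspeed 174.5 kt
Leg 4: heading 165.8°; drift -13.9° → track 151.9°, groundspeed 190.2 kt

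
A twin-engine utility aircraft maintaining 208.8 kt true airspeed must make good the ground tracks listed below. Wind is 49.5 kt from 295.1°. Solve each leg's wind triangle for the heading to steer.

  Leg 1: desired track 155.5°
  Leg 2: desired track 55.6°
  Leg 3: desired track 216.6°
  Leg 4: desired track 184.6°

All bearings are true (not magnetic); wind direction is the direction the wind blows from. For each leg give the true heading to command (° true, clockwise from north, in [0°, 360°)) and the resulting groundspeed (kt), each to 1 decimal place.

Leg 1: desired track 155.5°; wind correction +8.8° → command heading 164.3°, groundspeed 244.0 kt
Leg 2: desired track 55.6°; wind correction -11.8° → command heading 43.8°, groundspeed 229.5 kt
Leg 3: desired track 216.6°; wind correction +13.4° → command heading 230.0°, groundspeed 193.2 kt
Leg 4: desired track 184.6°; wind correction +12.8° → command heading 197.4°, groundspeed 220.9 kt

Leg 1: heading=164.3°, groundspeed=244.0 kt
Leg 2: heading=43.8°, groundspeed=229.5 kt
Leg 3: heading=230.0°, groundspeed=193.2 kt
Leg 4: heading=197.4°, groundspeed=220.9 kt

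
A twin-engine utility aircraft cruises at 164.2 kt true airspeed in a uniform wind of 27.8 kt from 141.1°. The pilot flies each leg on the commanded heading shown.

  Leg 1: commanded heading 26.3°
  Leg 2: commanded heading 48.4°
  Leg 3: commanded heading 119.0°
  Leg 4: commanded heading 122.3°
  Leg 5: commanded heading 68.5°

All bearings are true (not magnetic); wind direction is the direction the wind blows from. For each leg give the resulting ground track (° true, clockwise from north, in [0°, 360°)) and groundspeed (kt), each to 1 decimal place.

Leg 1: track=18.1°, groundspeed=177.7 kt
Leg 2: track=38.9°, groundspeed=167.8 kt
Leg 3: track=114.7°, groundspeed=138.8 kt
Leg 4: track=118.6°, groundspeed=138.2 kt
Leg 5: track=58.8°, groundspeed=158.1 kt

Leg 1: heading 26.3°; drift -8.2° → track 18.1°, groundspeed 177.7 kt
Leg 2: heading 48.4°; drift -9.5° → track 38.9°, groundspeed 167.8 kt
Leg 3: heading 119.0°; drift -4.3° → track 114.7°, groundspeed 138.8 kt
Leg 4: heading 122.3°; drift -3.7° → track 118.6°, groundspeed 138.2 kt
Leg 5: heading 68.5°; drift -9.7° → track 58.8°, groundspeed 158.1 kt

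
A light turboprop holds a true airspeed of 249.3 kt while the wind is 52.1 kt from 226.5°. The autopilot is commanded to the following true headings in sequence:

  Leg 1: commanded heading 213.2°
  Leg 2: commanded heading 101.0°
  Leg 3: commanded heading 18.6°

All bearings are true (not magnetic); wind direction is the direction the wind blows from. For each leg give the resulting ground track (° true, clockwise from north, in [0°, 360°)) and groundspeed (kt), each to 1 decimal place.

Leg 1: track=209.7°, groundspeed=199.0 kt
Leg 2: track=92.4°, groundspeed=282.8 kt
Leg 3: track=23.3°, groundspeed=296.3 kt

Leg 1: heading 213.2°; drift -3.5° → track 209.7°, groundspeed 199.0 kt
Leg 2: heading 101.0°; drift -8.6° → track 92.4°, groundspeed 282.8 kt
Leg 3: heading 18.6°; drift +4.7° → track 23.3°, groundspeed 296.3 kt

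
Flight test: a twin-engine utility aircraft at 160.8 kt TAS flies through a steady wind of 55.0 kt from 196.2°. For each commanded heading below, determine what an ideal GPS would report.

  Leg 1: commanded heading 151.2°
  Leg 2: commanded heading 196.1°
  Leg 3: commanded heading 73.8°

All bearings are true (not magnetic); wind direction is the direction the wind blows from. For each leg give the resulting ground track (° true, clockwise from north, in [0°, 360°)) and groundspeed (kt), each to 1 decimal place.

Leg 1: track=133.5°, groundspeed=128.0 kt
Leg 2: track=196.0°, groundspeed=105.8 kt
Leg 3: track=60.1°, groundspeed=195.9 kt

Leg 1: heading 151.2°; drift -17.7° → track 133.5°, groundspeed 128.0 kt
Leg 2: heading 196.1°; drift -0.1° → track 196.0°, groundspeed 105.8 kt
Leg 3: heading 73.8°; drift -13.7° → track 60.1°, groundspeed 195.9 kt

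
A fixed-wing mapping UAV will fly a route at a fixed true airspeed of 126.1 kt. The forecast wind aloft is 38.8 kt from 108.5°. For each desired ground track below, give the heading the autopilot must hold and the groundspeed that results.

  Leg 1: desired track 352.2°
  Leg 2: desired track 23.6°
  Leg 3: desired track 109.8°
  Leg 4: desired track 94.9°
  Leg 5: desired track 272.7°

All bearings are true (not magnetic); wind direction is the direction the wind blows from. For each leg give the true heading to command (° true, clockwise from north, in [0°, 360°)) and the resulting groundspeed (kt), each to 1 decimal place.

Leg 1: heading=8.2°, groundspeed=138.4 kt
Leg 2: heading=41.4°, groundspeed=116.6 kt
Leg 3: heading=109.4°, groundspeed=87.3 kt
Leg 4: heading=99.0°, groundspeed=88.1 kt
Leg 5: heading=267.9°, groundspeed=163.0 kt

Leg 1: desired track 352.2°; wind correction +16.0° → command heading 8.2°, groundspeed 138.4 kt
Leg 2: desired track 23.6°; wind correction +17.8° → command heading 41.4°, groundspeed 116.6 kt
Leg 3: desired track 109.8°; wind correction -0.4° → command heading 109.4°, groundspeed 87.3 kt
Leg 4: desired track 94.9°; wind correction +4.1° → command heading 99.0°, groundspeed 88.1 kt
Leg 5: desired track 272.7°; wind correction -4.8° → command heading 267.9°, groundspeed 163.0 kt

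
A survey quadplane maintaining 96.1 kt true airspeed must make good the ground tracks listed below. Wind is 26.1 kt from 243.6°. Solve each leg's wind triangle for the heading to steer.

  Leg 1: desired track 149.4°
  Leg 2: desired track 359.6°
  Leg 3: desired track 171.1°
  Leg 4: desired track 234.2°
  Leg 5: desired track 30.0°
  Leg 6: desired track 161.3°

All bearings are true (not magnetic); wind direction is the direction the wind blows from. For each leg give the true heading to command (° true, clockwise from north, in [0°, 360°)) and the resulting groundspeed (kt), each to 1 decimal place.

Leg 1: heading=165.1°, groundspeed=94.4 kt
Leg 2: heading=345.5°, groundspeed=104.6 kt
Leg 3: heading=186.1°, groundspeed=85.0 kt
Leg 4: heading=236.7°, groundspeed=70.3 kt
Leg 5: heading=21.4°, groundspeed=116.7 kt
Leg 6: heading=176.9°, groundspeed=89.1 kt

Leg 1: desired track 149.4°; wind correction +15.7° → command heading 165.1°, groundspeed 94.4 kt
Leg 2: desired track 359.6°; wind correction -14.1° → command heading 345.5°, groundspeed 104.6 kt
Leg 3: desired track 171.1°; wind correction +15.0° → command heading 186.1°, groundspeed 85.0 kt
Leg 4: desired track 234.2°; wind correction +2.5° → command heading 236.7°, groundspeed 70.3 kt
Leg 5: desired track 30.0°; wind correction -8.6° → command heading 21.4°, groundspeed 116.7 kt
Leg 6: desired track 161.3°; wind correction +15.6° → command heading 176.9°, groundspeed 89.1 kt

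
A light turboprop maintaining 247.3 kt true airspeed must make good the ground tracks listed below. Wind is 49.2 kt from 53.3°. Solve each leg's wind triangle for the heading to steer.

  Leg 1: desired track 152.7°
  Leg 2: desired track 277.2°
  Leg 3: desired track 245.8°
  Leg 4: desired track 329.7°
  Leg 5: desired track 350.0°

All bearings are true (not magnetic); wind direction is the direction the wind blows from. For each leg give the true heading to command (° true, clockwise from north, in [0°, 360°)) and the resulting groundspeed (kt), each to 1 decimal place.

Leg 1: heading=141.4°, groundspeed=250.5 kt
Leg 2: heading=285.1°, groundspeed=280.4 kt
Leg 3: heading=248.3°, groundspeed=295.1 kt
Leg 4: heading=341.1°, groundspeed=236.9 kt
Leg 5: heading=0.2°, groundspeed=221.3 kt

Leg 1: desired track 152.7°; wind correction -11.3° → command heading 141.4°, groundspeed 250.5 kt
Leg 2: desired track 277.2°; wind correction +7.9° → command heading 285.1°, groundspeed 280.4 kt
Leg 3: desired track 245.8°; wind correction +2.5° → command heading 248.3°, groundspeed 295.1 kt
Leg 4: desired track 329.7°; wind correction +11.4° → command heading 341.1°, groundspeed 236.9 kt
Leg 5: desired track 350.0°; wind correction +10.2° → command heading 0.2°, groundspeed 221.3 kt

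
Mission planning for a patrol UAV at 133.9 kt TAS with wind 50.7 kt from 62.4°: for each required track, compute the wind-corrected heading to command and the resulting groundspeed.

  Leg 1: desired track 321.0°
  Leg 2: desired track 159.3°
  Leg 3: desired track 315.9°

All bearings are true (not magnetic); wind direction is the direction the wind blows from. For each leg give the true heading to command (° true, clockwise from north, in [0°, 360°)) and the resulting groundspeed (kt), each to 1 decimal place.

Leg 1: heading=342.8°, groundspeed=134.4 kt
Leg 2: heading=137.2°, groundspeed=130.2 kt
Leg 3: heading=337.2°, groundspeed=139.2 kt

Leg 1: desired track 321.0°; wind correction +21.8° → command heading 342.8°, groundspeed 134.4 kt
Leg 2: desired track 159.3°; wind correction -22.1° → command heading 137.2°, groundspeed 130.2 kt
Leg 3: desired track 315.9°; wind correction +21.3° → command heading 337.2°, groundspeed 139.2 kt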